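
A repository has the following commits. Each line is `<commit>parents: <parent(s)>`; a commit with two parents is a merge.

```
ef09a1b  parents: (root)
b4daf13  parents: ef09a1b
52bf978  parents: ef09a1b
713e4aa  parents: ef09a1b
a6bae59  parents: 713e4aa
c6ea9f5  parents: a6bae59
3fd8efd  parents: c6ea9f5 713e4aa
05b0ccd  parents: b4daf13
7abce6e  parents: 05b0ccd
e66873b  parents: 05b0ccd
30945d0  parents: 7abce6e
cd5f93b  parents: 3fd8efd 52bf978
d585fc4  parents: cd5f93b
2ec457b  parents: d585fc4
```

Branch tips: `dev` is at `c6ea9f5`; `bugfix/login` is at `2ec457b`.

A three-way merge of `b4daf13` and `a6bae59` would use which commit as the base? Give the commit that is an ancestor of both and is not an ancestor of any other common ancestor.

Ancestors of b4daf13: {b4daf13, ef09a1b}.
Ancestors of a6bae59: {713e4aa, a6bae59, ef09a1b}.
Common ancestors: {ef09a1b}.
The only common ancestor is ef09a1b, so it is the merge base.

ef09a1b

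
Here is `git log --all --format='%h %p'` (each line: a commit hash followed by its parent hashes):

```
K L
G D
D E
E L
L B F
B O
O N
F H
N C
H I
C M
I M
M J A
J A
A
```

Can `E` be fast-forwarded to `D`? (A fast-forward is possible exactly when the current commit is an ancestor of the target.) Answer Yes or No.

A fast-forward from E to D is possible iff E is an ancestor of D.
Ancestors of D: {A, B, C, D, E, F, H, I, J, L, M, N, O}.
E is among them, so fast-forward is possible.

Yes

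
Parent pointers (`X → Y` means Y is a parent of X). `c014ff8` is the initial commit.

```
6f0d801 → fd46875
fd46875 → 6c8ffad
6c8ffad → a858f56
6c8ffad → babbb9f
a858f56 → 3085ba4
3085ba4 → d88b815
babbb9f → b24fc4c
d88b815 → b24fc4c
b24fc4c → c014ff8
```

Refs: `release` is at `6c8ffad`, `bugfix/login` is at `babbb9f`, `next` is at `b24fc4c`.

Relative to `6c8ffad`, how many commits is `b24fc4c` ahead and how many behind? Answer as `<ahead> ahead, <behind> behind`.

Reachable from b24fc4c: {b24fc4c, c014ff8}.
Reachable from 6c8ffad: {3085ba4, 6c8ffad, a858f56, b24fc4c, babbb9f, c014ff8, d88b815}.
Only in b24fc4c's history (ahead): {} — 0.
Only in 6c8ffad's history (behind): {3085ba4, 6c8ffad, a858f56, babbb9f, d88b815} — 5.

0 ahead, 5 behind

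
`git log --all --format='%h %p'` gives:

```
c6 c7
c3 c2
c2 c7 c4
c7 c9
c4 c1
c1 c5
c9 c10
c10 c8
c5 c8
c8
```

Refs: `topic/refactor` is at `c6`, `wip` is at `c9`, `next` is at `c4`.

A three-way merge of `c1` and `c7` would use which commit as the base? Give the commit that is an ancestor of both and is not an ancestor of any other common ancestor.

Ancestors of c1: {c1, c5, c8}.
Ancestors of c7: {c10, c7, c8, c9}.
Common ancestors: {c8}.
The only common ancestor is c8, so it is the merge base.

c8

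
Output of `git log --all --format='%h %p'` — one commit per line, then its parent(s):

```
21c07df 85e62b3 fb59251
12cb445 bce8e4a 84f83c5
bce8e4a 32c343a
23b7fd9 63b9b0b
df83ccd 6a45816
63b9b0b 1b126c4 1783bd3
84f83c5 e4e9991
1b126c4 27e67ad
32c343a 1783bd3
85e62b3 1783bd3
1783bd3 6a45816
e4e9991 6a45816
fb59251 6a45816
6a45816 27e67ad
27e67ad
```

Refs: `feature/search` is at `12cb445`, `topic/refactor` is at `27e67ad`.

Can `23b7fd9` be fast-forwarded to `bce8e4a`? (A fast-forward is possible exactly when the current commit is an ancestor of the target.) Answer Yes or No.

A fast-forward from 23b7fd9 to bce8e4a is possible iff 23b7fd9 is an ancestor of bce8e4a.
Ancestors of bce8e4a: {1783bd3, 27e67ad, 32c343a, 6a45816, bce8e4a}.
23b7fd9 is not among them, so fast-forward is not possible.

No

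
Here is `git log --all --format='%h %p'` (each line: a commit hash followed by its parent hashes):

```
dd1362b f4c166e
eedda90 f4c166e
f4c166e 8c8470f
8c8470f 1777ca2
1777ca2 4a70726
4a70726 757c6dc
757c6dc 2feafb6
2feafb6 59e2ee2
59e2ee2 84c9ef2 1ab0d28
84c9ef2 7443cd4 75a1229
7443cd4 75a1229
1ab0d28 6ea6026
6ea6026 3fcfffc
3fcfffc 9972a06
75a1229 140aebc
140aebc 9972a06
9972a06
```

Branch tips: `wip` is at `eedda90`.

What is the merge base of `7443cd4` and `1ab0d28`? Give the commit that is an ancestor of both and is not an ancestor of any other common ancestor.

Ancestors of 7443cd4: {140aebc, 7443cd4, 75a1229, 9972a06}.
Ancestors of 1ab0d28: {1ab0d28, 3fcfffc, 6ea6026, 9972a06}.
Common ancestors: {9972a06}.
The only common ancestor is 9972a06, so it is the merge base.

9972a06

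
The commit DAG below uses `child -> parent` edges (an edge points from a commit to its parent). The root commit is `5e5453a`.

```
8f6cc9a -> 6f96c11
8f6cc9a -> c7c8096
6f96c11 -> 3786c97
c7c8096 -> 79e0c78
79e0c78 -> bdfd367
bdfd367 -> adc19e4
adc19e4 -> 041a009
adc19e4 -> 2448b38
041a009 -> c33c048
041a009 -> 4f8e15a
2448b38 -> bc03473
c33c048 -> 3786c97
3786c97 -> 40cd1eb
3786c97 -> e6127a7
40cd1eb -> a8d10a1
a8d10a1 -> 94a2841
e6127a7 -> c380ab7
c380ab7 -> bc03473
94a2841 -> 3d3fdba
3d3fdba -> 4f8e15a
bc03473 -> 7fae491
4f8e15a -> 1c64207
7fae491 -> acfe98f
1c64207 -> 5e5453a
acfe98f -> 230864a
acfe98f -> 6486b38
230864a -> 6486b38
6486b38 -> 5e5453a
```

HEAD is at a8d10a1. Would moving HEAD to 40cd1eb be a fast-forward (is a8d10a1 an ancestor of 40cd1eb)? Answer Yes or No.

Yes

A fast-forward from a8d10a1 to 40cd1eb is possible iff a8d10a1 is an ancestor of 40cd1eb.
Ancestors of 40cd1eb: {1c64207, 3d3fdba, 40cd1eb, 4f8e15a, 5e5453a, 94a2841, a8d10a1}.
a8d10a1 is among them, so fast-forward is possible.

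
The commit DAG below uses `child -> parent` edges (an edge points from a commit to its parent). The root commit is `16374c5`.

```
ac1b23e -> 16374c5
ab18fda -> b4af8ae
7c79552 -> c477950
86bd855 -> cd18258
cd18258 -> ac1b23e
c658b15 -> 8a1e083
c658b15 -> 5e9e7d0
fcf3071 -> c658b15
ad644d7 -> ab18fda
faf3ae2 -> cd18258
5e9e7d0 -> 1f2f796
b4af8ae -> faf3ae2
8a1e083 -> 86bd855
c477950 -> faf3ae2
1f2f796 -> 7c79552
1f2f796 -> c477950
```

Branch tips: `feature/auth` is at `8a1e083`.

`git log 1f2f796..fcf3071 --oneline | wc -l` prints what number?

Reachable from fcf3071: {16374c5, 1f2f796, 5e9e7d0, 7c79552, 86bd855, 8a1e083, ac1b23e, c477950, c658b15, cd18258, faf3ae2, fcf3071}.
Reachable from 1f2f796: {16374c5, 1f2f796, 7c79552, ac1b23e, c477950, cd18258, faf3ae2}.
In fcf3071's history but not 1f2f796's: {5e9e7d0, 86bd855, 8a1e083, c658b15, fcf3071} — 5 commits.

5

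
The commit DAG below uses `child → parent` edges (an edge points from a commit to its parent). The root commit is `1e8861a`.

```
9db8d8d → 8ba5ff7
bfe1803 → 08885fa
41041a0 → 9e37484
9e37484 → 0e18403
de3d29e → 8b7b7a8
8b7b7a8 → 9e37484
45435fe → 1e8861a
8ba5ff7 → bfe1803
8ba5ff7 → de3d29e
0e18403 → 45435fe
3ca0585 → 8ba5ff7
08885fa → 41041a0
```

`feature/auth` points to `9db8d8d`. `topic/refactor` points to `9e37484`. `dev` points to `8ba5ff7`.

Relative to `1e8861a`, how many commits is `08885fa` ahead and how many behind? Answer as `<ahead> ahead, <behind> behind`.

5 ahead, 0 behind

Reachable from 08885fa: {08885fa, 0e18403, 1e8861a, 41041a0, 45435fe, 9e37484}.
Reachable from 1e8861a: {1e8861a}.
Only in 08885fa's history (ahead): {08885fa, 0e18403, 41041a0, 45435fe, 9e37484} — 5.
Only in 1e8861a's history (behind): {} — 0.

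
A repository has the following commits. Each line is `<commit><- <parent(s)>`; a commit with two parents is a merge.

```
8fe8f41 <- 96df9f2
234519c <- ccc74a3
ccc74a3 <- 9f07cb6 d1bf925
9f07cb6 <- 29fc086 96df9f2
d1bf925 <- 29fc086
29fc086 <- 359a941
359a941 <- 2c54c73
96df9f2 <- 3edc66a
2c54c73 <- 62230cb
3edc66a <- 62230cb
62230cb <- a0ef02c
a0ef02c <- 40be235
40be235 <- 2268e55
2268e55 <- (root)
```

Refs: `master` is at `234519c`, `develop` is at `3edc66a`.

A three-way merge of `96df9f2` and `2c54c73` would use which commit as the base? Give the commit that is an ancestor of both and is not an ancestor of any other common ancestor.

Ancestors of 96df9f2: {2268e55, 3edc66a, 40be235, 62230cb, 96df9f2, a0ef02c}.
Ancestors of 2c54c73: {2268e55, 2c54c73, 40be235, 62230cb, a0ef02c}.
Common ancestors: {2268e55, 40be235, 62230cb, a0ef02c}.
Among these, 62230cb is not an ancestor of any other common ancestor — it is the merge base.

62230cb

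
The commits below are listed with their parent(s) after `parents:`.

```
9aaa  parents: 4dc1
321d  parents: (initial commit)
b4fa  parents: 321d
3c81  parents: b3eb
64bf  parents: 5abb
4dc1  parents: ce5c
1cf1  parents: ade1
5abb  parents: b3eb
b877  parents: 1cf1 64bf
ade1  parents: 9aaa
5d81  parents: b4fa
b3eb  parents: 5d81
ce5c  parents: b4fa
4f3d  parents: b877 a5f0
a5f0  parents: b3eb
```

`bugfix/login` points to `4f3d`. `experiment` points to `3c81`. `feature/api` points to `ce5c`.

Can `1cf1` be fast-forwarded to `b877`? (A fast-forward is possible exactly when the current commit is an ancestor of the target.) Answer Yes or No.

A fast-forward from 1cf1 to b877 is possible iff 1cf1 is an ancestor of b877.
Ancestors of b877: {1cf1, 321d, 4dc1, 5abb, 5d81, 64bf, 9aaa, ade1, b3eb, b4fa, b877, ce5c}.
1cf1 is among them, so fast-forward is possible.

Yes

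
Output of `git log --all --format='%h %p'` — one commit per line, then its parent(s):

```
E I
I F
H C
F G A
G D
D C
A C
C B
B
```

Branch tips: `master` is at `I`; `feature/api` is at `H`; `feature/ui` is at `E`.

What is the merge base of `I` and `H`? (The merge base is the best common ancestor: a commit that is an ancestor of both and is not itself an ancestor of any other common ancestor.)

Ancestors of I: {A, B, C, D, F, G, I}.
Ancestors of H: {B, C, H}.
Common ancestors: {B, C}.
Among these, C is not an ancestor of any other common ancestor — it is the merge base.

C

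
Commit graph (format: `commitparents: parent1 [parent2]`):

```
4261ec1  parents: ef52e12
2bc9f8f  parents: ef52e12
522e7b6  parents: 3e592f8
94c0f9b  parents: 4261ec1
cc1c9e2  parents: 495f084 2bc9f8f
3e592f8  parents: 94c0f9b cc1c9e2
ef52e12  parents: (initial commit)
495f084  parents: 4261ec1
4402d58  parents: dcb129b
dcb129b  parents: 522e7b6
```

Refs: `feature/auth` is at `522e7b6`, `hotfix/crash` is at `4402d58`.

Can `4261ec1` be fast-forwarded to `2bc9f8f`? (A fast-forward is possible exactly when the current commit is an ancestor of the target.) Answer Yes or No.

No

A fast-forward from 4261ec1 to 2bc9f8f is possible iff 4261ec1 is an ancestor of 2bc9f8f.
Ancestors of 2bc9f8f: {2bc9f8f, ef52e12}.
4261ec1 is not among them, so fast-forward is not possible.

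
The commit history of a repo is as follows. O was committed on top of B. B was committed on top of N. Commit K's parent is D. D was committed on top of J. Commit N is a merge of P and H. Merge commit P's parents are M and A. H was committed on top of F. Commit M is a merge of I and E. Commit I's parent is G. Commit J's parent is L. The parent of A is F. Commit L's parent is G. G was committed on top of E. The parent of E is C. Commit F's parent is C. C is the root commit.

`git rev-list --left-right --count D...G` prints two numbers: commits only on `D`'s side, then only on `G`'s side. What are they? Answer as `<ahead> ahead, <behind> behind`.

Reachable from D: {C, D, E, G, J, L}.
Reachable from G: {C, E, G}.
Only in D's history (ahead): {D, J, L} — 3.
Only in G's history (behind): {} — 0.

3 ahead, 0 behind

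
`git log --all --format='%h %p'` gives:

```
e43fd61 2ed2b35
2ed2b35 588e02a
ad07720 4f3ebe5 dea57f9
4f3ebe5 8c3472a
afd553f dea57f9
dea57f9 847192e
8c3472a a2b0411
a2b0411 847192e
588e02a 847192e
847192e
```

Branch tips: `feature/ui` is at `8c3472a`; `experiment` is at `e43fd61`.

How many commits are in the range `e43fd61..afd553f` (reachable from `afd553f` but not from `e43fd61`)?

Reachable from afd553f: {847192e, afd553f, dea57f9}.
Reachable from e43fd61: {2ed2b35, 588e02a, 847192e, e43fd61}.
In afd553f's history but not e43fd61's: {afd553f, dea57f9} — 2 commits.

2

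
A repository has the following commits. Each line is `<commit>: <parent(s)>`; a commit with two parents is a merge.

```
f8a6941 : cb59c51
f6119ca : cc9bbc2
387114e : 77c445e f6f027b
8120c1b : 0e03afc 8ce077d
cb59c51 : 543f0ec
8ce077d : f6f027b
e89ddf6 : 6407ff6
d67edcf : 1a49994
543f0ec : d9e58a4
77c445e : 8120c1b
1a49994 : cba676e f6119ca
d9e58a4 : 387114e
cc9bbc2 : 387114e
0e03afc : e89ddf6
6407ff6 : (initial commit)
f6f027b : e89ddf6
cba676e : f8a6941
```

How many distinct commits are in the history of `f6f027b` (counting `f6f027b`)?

3

Walking parent pointers from f6f027b: reachable set = {6407ff6, e89ddf6, f6f027b}.
That is 3 commits.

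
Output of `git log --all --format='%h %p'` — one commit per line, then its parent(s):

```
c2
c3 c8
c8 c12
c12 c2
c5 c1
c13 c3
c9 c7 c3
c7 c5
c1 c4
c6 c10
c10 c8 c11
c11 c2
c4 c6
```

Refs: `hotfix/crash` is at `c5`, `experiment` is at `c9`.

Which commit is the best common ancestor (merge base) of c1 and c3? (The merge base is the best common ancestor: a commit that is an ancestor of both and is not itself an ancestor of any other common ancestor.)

Ancestors of c1: {c1, c10, c11, c12, c2, c4, c6, c8}.
Ancestors of c3: {c12, c2, c3, c8}.
Common ancestors: {c12, c2, c8}.
Among these, c8 is not an ancestor of any other common ancestor — it is the merge base.

c8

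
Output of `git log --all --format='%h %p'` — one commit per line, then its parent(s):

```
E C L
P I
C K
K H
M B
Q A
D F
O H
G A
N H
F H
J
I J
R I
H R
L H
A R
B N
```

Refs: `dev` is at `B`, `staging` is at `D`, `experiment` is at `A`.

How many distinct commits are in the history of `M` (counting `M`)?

Walking parent pointers from M: reachable set = {B, H, I, J, M, N, R}.
That is 7 commits.

7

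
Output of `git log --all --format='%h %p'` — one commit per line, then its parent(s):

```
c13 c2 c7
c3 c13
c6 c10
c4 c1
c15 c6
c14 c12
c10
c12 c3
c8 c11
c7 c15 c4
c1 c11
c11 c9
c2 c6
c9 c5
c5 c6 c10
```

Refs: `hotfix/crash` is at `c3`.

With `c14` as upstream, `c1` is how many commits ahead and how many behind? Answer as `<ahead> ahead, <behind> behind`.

Reachable from c1: {c1, c10, c11, c5, c6, c9}.
Reachable from c14: {c1, c10, c11, c12, c13, c14, c15, c2, c3, c4, c5, c6, c7, c9}.
Only in c1's history (ahead): {} — 0.
Only in c14's history (behind): {c12, c13, c14, c15, c2, c3, c4, c7} — 8.

0 ahead, 8 behind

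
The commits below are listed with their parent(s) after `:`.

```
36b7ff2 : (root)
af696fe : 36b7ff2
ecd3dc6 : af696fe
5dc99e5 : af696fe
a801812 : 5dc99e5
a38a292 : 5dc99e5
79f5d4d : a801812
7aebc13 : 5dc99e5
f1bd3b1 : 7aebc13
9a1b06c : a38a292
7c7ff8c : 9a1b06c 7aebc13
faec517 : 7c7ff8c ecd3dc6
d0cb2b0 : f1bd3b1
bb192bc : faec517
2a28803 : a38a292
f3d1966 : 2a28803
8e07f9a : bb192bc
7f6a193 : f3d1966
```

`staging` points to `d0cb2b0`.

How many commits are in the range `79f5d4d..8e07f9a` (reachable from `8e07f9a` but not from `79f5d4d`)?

Reachable from 8e07f9a: {36b7ff2, 5dc99e5, 7aebc13, 7c7ff8c, 8e07f9a, 9a1b06c, a38a292, af696fe, bb192bc, ecd3dc6, faec517}.
Reachable from 79f5d4d: {36b7ff2, 5dc99e5, 79f5d4d, a801812, af696fe}.
In 8e07f9a's history but not 79f5d4d's: {7aebc13, 7c7ff8c, 8e07f9a, 9a1b06c, a38a292, bb192bc, ecd3dc6, faec517} — 8 commits.

8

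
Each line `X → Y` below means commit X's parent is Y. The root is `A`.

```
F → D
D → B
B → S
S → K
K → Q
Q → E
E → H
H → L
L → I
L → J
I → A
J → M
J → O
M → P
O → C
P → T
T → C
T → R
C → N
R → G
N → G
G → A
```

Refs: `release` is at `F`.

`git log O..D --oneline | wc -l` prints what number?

14

Reachable from D: {A, B, C, D, E, G, H, I, J, K, L, M, N, O, P, Q, R, S, T}.
Reachable from O: {A, C, G, N, O}.
In D's history but not O's: {B, D, E, H, I, J, K, L, M, P, Q, R, S, T} — 14 commits.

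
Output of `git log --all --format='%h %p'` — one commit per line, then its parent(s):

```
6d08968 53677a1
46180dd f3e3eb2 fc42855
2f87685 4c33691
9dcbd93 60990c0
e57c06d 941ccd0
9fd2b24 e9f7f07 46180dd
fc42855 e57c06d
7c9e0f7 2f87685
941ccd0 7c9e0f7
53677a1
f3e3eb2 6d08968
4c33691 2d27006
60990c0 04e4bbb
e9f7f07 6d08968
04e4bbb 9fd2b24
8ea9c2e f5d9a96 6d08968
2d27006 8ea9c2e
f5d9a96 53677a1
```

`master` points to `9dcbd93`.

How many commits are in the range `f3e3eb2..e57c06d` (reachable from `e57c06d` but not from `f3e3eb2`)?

Reachable from e57c06d: {2d27006, 2f87685, 4c33691, 53677a1, 6d08968, 7c9e0f7, 8ea9c2e, 941ccd0, e57c06d, f5d9a96}.
Reachable from f3e3eb2: {53677a1, 6d08968, f3e3eb2}.
In e57c06d's history but not f3e3eb2's: {2d27006, 2f87685, 4c33691, 7c9e0f7, 8ea9c2e, 941ccd0, e57c06d, f5d9a96} — 8 commits.

8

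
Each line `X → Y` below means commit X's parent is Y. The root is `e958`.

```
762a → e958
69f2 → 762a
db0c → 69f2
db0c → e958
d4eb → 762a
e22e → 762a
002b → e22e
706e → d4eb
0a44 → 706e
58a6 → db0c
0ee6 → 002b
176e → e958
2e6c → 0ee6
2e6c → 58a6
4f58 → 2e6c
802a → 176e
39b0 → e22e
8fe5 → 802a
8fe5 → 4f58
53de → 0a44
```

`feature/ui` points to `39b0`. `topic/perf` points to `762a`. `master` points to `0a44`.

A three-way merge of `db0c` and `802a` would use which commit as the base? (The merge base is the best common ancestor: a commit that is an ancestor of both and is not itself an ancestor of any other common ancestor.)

e958

Ancestors of db0c: {69f2, 762a, db0c, e958}.
Ancestors of 802a: {176e, 802a, e958}.
Common ancestors: {e958}.
The only common ancestor is e958, so it is the merge base.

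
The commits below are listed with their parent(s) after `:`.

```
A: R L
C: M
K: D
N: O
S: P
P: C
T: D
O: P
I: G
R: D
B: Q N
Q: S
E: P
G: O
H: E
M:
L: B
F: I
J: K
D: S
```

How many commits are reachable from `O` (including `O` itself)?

Walking parent pointers from O: reachable set = {C, M, O, P}.
That is 4 commits.

4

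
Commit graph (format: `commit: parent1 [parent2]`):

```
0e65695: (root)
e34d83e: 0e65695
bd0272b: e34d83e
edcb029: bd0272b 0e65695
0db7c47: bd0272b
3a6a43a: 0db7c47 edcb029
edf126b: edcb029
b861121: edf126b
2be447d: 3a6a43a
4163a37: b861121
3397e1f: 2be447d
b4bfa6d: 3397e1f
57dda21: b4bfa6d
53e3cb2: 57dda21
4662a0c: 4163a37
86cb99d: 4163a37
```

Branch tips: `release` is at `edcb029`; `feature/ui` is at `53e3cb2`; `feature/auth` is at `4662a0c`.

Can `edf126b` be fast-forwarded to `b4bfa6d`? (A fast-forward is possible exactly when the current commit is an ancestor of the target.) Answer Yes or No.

A fast-forward from edf126b to b4bfa6d is possible iff edf126b is an ancestor of b4bfa6d.
Ancestors of b4bfa6d: {0db7c47, 0e65695, 2be447d, 3397e1f, 3a6a43a, b4bfa6d, bd0272b, e34d83e, edcb029}.
edf126b is not among them, so fast-forward is not possible.

No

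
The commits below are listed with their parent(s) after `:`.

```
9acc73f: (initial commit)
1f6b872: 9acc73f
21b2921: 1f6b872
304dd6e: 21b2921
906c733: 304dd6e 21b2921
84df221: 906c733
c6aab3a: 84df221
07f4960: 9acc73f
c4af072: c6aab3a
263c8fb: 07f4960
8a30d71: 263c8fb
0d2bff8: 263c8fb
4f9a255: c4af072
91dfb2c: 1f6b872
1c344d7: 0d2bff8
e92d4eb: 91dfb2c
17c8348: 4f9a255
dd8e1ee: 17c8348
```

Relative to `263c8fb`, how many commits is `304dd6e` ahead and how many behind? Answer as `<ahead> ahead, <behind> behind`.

Reachable from 304dd6e: {1f6b872, 21b2921, 304dd6e, 9acc73f}.
Reachable from 263c8fb: {07f4960, 263c8fb, 9acc73f}.
Only in 304dd6e's history (ahead): {1f6b872, 21b2921, 304dd6e} — 3.
Only in 263c8fb's history (behind): {07f4960, 263c8fb} — 2.

3 ahead, 2 behind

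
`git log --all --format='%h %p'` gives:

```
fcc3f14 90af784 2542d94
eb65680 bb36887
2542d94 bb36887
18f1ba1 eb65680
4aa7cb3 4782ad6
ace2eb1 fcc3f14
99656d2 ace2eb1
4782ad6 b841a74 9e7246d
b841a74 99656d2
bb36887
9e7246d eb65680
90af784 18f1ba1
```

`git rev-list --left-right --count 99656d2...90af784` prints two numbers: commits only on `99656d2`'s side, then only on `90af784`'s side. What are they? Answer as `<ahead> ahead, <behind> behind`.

Reachable from 99656d2: {18f1ba1, 2542d94, 90af784, 99656d2, ace2eb1, bb36887, eb65680, fcc3f14}.
Reachable from 90af784: {18f1ba1, 90af784, bb36887, eb65680}.
Only in 99656d2's history (ahead): {2542d94, 99656d2, ace2eb1, fcc3f14} — 4.
Only in 90af784's history (behind): {} — 0.

4 ahead, 0 behind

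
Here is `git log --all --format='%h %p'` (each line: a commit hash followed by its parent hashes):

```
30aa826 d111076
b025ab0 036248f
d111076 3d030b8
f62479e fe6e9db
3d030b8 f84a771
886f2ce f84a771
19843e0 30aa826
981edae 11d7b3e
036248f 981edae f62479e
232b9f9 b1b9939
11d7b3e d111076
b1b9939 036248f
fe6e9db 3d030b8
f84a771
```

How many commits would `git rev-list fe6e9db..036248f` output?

5

Reachable from 036248f: {036248f, 11d7b3e, 3d030b8, 981edae, d111076, f62479e, f84a771, fe6e9db}.
Reachable from fe6e9db: {3d030b8, f84a771, fe6e9db}.
In 036248f's history but not fe6e9db's: {036248f, 11d7b3e, 981edae, d111076, f62479e} — 5 commits.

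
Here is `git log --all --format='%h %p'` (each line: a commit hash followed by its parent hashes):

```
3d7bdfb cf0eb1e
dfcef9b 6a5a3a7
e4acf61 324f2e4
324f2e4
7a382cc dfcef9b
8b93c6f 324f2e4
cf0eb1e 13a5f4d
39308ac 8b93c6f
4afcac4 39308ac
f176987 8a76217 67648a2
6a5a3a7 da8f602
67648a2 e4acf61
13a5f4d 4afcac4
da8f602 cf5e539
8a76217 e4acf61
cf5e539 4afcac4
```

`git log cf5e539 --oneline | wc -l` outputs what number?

5

Walking parent pointers from cf5e539: reachable set = {324f2e4, 39308ac, 4afcac4, 8b93c6f, cf5e539}.
That is 5 commits.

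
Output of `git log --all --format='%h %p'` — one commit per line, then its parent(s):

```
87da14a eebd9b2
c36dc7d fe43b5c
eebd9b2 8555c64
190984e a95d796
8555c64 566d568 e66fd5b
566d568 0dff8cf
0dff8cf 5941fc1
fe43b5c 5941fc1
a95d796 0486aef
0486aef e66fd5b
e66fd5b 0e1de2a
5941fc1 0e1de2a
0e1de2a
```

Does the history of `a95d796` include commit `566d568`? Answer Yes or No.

No

Ancestors of a95d796: {0486aef, 0e1de2a, a95d796, e66fd5b}.
566d568 is not in that set, so it is not an ancestor of a95d796.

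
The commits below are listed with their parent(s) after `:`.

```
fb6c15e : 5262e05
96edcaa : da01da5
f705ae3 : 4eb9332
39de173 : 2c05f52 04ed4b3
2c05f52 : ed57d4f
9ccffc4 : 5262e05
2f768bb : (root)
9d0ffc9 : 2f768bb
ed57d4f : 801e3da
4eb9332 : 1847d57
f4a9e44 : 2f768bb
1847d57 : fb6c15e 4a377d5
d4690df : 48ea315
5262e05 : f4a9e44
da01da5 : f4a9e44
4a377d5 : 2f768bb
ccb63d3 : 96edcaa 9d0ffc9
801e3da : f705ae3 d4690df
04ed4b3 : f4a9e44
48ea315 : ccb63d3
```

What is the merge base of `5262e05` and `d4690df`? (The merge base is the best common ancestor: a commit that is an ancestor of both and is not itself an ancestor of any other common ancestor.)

Ancestors of 5262e05: {2f768bb, 5262e05, f4a9e44}.
Ancestors of d4690df: {2f768bb, 48ea315, 96edcaa, 9d0ffc9, ccb63d3, d4690df, da01da5, f4a9e44}.
Common ancestors: {2f768bb, f4a9e44}.
Among these, f4a9e44 is not an ancestor of any other common ancestor — it is the merge base.

f4a9e44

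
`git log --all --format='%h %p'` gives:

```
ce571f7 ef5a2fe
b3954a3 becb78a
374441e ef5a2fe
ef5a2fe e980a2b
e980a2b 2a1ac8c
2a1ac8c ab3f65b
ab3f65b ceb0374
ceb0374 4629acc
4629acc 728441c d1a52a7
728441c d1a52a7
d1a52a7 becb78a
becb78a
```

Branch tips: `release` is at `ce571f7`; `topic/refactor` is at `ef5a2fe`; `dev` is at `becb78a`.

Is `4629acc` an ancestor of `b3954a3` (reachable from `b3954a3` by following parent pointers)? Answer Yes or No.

No

Ancestors of b3954a3: {b3954a3, becb78a}.
4629acc is not in that set, so it is not an ancestor of b3954a3.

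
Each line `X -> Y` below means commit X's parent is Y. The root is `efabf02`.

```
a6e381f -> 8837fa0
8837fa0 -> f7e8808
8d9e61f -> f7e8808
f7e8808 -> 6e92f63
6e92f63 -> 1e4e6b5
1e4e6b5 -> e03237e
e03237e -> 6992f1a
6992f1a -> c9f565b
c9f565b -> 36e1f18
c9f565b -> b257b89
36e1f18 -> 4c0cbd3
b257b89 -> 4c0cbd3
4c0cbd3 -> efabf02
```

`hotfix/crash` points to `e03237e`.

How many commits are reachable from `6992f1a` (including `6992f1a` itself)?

6

Walking parent pointers from 6992f1a: reachable set = {36e1f18, 4c0cbd3, 6992f1a, b257b89, c9f565b, efabf02}.
That is 6 commits.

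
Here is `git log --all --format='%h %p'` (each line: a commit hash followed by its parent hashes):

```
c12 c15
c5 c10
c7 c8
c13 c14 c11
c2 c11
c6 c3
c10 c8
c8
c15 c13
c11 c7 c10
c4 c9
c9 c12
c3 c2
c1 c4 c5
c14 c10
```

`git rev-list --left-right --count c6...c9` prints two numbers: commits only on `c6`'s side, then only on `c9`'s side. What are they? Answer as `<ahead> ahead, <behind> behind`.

Reachable from c6: {c10, c11, c2, c3, c6, c7, c8}.
Reachable from c9: {c10, c11, c12, c13, c14, c15, c7, c8, c9}.
Only in c6's history (ahead): {c2, c3, c6} — 3.
Only in c9's history (behind): {c12, c13, c14, c15, c9} — 5.

3 ahead, 5 behind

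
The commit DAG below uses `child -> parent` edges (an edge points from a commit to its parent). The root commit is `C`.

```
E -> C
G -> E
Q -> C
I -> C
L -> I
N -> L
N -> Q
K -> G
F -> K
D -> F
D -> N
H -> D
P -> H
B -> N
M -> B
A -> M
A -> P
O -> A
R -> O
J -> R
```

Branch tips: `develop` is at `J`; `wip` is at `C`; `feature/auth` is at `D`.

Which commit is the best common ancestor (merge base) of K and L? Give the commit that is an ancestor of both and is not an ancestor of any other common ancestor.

C

Ancestors of K: {C, E, G, K}.
Ancestors of L: {C, I, L}.
Common ancestors: {C}.
The only common ancestor is C, so it is the merge base.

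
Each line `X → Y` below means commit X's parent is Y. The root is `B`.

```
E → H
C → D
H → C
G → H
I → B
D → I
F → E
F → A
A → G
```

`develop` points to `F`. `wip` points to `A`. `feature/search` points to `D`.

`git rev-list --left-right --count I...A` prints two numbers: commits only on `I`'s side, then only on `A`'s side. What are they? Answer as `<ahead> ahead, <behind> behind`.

0 ahead, 5 behind

Reachable from I: {B, I}.
Reachable from A: {A, B, C, D, G, H, I}.
Only in I's history (ahead): {} — 0.
Only in A's history (behind): {A, C, D, G, H} — 5.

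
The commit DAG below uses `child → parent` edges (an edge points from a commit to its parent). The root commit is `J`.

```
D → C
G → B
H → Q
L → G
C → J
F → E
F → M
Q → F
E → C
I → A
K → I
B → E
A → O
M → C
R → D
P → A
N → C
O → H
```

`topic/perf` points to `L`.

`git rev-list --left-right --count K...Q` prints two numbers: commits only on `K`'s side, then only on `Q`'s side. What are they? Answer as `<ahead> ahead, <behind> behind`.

5 ahead, 0 behind

Reachable from K: {A, C, E, F, H, I, J, K, M, O, Q}.
Reachable from Q: {C, E, F, J, M, Q}.
Only in K's history (ahead): {A, H, I, K, O} — 5.
Only in Q's history (behind): {} — 0.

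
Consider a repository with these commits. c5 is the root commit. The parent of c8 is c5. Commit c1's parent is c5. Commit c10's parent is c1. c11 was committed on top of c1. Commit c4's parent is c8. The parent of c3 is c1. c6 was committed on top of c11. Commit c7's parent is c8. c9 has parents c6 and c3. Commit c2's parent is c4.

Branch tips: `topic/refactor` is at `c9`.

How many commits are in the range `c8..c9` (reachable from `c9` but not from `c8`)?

Reachable from c9: {c1, c11, c3, c5, c6, c9}.
Reachable from c8: {c5, c8}.
In c9's history but not c8's: {c1, c11, c3, c6, c9} — 5 commits.

5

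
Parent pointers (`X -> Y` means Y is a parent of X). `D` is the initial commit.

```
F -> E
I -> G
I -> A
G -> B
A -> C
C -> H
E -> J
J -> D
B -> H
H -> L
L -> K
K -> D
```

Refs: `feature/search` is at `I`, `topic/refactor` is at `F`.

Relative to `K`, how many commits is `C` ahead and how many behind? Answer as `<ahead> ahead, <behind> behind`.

3 ahead, 0 behind

Reachable from C: {C, D, H, K, L}.
Reachable from K: {D, K}.
Only in C's history (ahead): {C, H, L} — 3.
Only in K's history (behind): {} — 0.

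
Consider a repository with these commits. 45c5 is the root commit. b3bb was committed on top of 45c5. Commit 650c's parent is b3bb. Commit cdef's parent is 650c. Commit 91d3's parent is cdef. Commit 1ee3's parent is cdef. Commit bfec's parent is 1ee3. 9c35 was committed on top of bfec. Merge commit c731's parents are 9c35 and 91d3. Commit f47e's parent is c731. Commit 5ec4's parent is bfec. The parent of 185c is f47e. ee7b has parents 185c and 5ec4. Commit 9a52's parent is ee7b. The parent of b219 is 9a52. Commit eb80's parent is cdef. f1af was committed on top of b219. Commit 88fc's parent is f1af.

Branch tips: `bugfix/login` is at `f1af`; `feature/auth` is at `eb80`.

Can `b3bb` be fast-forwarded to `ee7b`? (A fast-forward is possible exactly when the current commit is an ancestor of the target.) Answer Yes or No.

Yes

A fast-forward from b3bb to ee7b is possible iff b3bb is an ancestor of ee7b.
Ancestors of ee7b: {185c, 1ee3, 45c5, 5ec4, 650c, 91d3, 9c35, b3bb, bfec, c731, cdef, ee7b, f47e}.
b3bb is among them, so fast-forward is possible.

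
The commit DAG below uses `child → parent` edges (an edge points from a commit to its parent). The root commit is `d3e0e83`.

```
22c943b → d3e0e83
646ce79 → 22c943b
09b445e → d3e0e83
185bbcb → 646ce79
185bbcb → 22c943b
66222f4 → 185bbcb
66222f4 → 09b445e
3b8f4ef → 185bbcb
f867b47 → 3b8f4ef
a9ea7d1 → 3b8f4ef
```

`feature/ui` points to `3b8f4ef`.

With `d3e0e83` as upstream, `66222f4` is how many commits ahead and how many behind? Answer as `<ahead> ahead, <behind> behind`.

5 ahead, 0 behind

Reachable from 66222f4: {09b445e, 185bbcb, 22c943b, 646ce79, 66222f4, d3e0e83}.
Reachable from d3e0e83: {d3e0e83}.
Only in 66222f4's history (ahead): {09b445e, 185bbcb, 22c943b, 646ce79, 66222f4} — 5.
Only in d3e0e83's history (behind): {} — 0.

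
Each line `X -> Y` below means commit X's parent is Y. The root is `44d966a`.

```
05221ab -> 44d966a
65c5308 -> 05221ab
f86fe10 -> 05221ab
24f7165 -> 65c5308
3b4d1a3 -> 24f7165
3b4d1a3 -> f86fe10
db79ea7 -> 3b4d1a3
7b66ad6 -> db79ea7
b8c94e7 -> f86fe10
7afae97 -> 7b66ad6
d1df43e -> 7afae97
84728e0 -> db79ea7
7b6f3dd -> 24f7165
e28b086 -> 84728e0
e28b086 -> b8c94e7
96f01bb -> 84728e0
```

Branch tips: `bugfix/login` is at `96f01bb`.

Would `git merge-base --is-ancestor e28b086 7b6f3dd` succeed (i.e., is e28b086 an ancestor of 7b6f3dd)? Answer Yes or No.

Ancestors of 7b6f3dd: {05221ab, 24f7165, 44d966a, 65c5308, 7b6f3dd}.
e28b086 is not in that set, so it is not an ancestor of 7b6f3dd.

No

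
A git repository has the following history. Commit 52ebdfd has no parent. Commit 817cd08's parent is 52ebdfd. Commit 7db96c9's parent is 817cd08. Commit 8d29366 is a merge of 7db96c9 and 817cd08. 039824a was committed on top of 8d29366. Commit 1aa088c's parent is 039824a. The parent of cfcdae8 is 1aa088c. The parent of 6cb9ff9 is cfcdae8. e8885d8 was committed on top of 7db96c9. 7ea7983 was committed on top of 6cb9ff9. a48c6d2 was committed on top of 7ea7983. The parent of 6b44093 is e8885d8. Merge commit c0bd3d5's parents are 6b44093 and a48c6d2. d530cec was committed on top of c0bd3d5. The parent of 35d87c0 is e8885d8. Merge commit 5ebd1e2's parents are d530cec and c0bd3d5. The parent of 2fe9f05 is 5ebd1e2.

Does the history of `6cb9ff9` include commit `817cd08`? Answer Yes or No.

Yes

Ancestors of 6cb9ff9 (commits reachable by following parents): {039824a, 1aa088c, 52ebdfd, 6cb9ff9, 7db96c9, 817cd08, 8d29366, cfcdae8}.
817cd08 is in that set, so it is an ancestor of 6cb9ff9.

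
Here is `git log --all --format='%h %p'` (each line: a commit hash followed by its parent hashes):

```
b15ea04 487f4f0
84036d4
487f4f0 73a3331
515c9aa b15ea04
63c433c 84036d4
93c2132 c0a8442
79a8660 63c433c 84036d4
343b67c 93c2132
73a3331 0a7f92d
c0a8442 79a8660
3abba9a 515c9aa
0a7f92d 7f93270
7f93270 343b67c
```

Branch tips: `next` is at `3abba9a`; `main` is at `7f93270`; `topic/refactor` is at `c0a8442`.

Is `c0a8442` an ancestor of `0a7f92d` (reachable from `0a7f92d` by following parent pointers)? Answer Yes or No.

Yes

Ancestors of 0a7f92d (commits reachable by following parents): {0a7f92d, 343b67c, 63c433c, 79a8660, 7f93270, 84036d4, 93c2132, c0a8442}.
c0a8442 is in that set, so it is an ancestor of 0a7f92d.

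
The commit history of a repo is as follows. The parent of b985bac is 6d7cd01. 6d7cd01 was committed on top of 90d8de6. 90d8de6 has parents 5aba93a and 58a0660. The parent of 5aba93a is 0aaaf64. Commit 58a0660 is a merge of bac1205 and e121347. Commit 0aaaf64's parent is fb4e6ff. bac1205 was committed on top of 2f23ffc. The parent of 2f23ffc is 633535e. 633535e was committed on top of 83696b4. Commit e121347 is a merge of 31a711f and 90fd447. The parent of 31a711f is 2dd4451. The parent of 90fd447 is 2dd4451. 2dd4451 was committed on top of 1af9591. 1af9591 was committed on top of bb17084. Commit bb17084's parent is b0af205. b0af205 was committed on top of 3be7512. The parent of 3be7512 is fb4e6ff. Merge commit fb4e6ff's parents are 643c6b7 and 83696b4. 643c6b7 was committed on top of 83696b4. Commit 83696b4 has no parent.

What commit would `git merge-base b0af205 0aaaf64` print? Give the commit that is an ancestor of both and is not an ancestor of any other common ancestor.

Ancestors of b0af205: {3be7512, 643c6b7, 83696b4, b0af205, fb4e6ff}.
Ancestors of 0aaaf64: {0aaaf64, 643c6b7, 83696b4, fb4e6ff}.
Common ancestors: {643c6b7, 83696b4, fb4e6ff}.
Among these, fb4e6ff is not an ancestor of any other common ancestor — it is the merge base.

fb4e6ff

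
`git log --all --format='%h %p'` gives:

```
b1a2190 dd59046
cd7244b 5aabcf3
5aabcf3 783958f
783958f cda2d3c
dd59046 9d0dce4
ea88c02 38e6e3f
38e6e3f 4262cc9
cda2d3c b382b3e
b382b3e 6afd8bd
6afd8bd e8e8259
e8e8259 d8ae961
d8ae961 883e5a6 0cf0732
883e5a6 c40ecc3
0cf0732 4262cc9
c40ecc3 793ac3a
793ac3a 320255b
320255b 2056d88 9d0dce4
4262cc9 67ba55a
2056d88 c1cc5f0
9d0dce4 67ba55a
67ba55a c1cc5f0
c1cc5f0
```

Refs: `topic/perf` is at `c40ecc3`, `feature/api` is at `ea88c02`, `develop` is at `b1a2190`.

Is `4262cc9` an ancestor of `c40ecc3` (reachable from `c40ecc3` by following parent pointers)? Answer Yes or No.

Ancestors of c40ecc3: {2056d88, 320255b, 67ba55a, 793ac3a, 9d0dce4, c1cc5f0, c40ecc3}.
4262cc9 is not in that set, so it is not an ancestor of c40ecc3.

No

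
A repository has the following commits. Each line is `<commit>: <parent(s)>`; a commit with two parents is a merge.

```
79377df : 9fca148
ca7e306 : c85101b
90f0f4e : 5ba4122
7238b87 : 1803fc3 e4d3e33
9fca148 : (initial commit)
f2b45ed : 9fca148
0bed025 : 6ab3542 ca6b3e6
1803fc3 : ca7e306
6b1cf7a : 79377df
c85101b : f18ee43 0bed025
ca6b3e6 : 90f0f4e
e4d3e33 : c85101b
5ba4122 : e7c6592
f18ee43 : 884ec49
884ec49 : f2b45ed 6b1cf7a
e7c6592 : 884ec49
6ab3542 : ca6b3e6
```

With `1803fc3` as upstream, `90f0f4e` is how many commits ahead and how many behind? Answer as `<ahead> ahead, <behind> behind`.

Reachable from 90f0f4e: {5ba4122, 6b1cf7a, 79377df, 884ec49, 90f0f4e, 9fca148, e7c6592, f2b45ed}.
Reachable from 1803fc3: {0bed025, 1803fc3, 5ba4122, 6ab3542, 6b1cf7a, 79377df, 884ec49, 90f0f4e, 9fca148, c85101b, ca6b3e6, ca7e306, e7c6592, f18ee43, f2b45ed}.
Only in 90f0f4e's history (ahead): {} — 0.
Only in 1803fc3's history (behind): {0bed025, 1803fc3, 6ab3542, c85101b, ca6b3e6, ca7e306, f18ee43} — 7.

0 ahead, 7 behind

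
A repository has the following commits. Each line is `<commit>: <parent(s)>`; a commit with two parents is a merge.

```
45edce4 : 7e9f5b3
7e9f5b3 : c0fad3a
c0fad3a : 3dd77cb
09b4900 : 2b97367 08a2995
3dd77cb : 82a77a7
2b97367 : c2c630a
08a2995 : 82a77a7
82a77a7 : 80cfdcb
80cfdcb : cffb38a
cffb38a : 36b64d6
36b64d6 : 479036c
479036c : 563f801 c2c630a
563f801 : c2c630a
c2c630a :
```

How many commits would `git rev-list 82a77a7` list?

7

Walking parent pointers from 82a77a7: reachable set = {36b64d6, 479036c, 563f801, 80cfdcb, 82a77a7, c2c630a, cffb38a}.
That is 7 commits.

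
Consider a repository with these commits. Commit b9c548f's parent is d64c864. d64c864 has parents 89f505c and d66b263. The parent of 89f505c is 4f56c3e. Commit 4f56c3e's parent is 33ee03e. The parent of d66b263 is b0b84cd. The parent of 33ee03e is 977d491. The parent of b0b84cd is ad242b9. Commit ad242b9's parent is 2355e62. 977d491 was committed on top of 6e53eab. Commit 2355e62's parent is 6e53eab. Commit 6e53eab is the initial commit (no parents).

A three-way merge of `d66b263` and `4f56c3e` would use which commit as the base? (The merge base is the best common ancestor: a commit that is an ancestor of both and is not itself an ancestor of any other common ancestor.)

6e53eab

Ancestors of d66b263: {2355e62, 6e53eab, ad242b9, b0b84cd, d66b263}.
Ancestors of 4f56c3e: {33ee03e, 4f56c3e, 6e53eab, 977d491}.
Common ancestors: {6e53eab}.
The only common ancestor is 6e53eab, so it is the merge base.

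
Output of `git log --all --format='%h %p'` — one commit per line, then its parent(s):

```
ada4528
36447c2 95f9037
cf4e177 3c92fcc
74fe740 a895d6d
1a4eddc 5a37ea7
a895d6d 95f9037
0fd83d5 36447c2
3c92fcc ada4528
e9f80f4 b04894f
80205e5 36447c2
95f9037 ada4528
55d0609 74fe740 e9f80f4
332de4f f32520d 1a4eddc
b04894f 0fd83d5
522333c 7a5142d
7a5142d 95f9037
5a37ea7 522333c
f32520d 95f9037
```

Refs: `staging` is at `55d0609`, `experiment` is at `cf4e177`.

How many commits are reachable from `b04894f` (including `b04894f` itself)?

Walking parent pointers from b04894f: reachable set = {0fd83d5, 36447c2, 95f9037, ada4528, b04894f}.
That is 5 commits.

5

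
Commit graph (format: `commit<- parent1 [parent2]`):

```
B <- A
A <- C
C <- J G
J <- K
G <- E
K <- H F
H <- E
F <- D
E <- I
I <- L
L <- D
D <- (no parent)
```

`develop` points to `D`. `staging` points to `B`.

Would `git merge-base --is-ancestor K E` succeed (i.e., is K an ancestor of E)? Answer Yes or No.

No

Ancestors of E: {D, E, I, L}.
K is not in that set, so it is not an ancestor of E.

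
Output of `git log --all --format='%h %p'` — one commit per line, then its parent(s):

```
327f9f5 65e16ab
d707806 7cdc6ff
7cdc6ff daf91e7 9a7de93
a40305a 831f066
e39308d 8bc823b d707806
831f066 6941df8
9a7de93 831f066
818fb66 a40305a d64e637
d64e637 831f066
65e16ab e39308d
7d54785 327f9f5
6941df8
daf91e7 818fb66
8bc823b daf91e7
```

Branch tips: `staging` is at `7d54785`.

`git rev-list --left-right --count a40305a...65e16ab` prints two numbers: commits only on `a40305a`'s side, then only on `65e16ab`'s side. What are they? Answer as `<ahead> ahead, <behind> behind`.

Reachable from a40305a: {6941df8, 831f066, a40305a}.
Reachable from 65e16ab: {65e16ab, 6941df8, 7cdc6ff, 818fb66, 831f066, 8bc823b, 9a7de93, a40305a, d64e637, d707806, daf91e7, e39308d}.
Only in a40305a's history (ahead): {} — 0.
Only in 65e16ab's history (behind): {65e16ab, 7cdc6ff, 818fb66, 8bc823b, 9a7de93, d64e637, d707806, daf91e7, e39308d} — 9.

0 ahead, 9 behind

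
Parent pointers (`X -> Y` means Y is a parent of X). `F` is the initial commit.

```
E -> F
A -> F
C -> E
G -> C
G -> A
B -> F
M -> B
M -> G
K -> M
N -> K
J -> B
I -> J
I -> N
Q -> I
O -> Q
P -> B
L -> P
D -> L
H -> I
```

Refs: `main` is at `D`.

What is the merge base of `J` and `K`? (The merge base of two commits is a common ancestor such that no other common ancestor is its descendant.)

B

Ancestors of J: {B, F, J}.
Ancestors of K: {A, B, C, E, F, G, K, M}.
Common ancestors: {B, F}.
Among these, B is not an ancestor of any other common ancestor — it is the merge base.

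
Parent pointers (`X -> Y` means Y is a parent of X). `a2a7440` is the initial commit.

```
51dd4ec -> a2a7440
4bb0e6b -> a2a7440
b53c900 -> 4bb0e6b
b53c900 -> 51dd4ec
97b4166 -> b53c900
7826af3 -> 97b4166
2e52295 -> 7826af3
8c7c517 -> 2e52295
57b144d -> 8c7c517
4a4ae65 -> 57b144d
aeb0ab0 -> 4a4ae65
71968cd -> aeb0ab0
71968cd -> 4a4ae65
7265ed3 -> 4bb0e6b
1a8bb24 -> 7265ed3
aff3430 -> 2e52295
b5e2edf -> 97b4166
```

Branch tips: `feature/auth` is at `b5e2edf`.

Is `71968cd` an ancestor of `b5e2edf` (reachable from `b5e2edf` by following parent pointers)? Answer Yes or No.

No

Ancestors of b5e2edf: {4bb0e6b, 51dd4ec, 97b4166, a2a7440, b53c900, b5e2edf}.
71968cd is not in that set, so it is not an ancestor of b5e2edf.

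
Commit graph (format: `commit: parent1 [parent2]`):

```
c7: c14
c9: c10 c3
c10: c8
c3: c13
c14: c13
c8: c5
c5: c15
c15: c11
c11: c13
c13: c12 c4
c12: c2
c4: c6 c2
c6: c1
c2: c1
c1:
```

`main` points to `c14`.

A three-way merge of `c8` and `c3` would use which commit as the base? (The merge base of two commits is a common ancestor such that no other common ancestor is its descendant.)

Ancestors of c8: {c1, c11, c12, c13, c15, c2, c4, c5, c6, c8}.
Ancestors of c3: {c1, c12, c13, c2, c3, c4, c6}.
Common ancestors: {c1, c12, c13, c2, c4, c6}.
Among these, c13 is not an ancestor of any other common ancestor — it is the merge base.

c13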